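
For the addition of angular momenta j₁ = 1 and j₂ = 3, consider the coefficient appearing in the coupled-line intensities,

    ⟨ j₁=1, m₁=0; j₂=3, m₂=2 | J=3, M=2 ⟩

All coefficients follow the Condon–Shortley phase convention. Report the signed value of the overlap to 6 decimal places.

j₁+j₂−J=1  J+j₁−j₂=1  J−j₁+j₂=5  j₁+j₂+J+1=8
(j₁±m₁, j₂±m₂, J±M) = (1,1,5,1,5,1)
P² = 300
sum k=0..1:
  [0] +1/120 = 1/120
  [1] −1/24 = -1/24
S = -1/30
C² = P²·S² = 1/3 ; C = -0.577350

−√(1/3) ≈ -0.577350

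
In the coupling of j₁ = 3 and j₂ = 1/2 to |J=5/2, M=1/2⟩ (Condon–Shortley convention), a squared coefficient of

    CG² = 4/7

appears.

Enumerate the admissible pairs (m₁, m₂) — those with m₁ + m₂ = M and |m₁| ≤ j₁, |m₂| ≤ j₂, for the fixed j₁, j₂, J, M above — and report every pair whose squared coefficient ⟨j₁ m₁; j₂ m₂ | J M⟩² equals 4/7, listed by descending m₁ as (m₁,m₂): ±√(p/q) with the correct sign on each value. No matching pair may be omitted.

(1,-1/2): +√(4/7)

Admissible pairs with m₁+m₂ = M = 1/2: (0,1/2), (1,-1/2)
  (m₁,m₂)=(1,-1/2): CG² = 4/7, CG = +√(4/7)   ← matches the target
  (m₁,m₂)=(0,1/2): CG² = 3/7, CG = −√(3/7)
Pairs with CG² = 4/7: (1,-1/2): +√(4/7)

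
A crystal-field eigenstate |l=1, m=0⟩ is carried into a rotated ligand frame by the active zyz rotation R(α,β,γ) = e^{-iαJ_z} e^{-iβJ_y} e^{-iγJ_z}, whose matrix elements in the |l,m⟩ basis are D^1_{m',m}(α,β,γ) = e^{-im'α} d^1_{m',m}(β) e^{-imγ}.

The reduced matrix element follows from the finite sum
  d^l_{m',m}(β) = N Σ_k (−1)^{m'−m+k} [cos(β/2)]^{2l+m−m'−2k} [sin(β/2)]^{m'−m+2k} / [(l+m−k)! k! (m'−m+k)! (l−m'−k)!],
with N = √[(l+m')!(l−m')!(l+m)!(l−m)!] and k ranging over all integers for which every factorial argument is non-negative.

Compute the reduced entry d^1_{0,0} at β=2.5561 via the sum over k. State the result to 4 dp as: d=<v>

d=-0.8334

d^1_{0,0}(β=2.5561) via the finite sum:
c=cos(2.556100/2)=0.288583, s=sin(2.556100/2)=0.957455; N=√[1·1·1·1]=1.000000
k: max(0,(0)−(0))=0 … min(1+(0),1−(0))=1
  k=0: (−1)^0·1.0000/(1)·0.2886^2·0.9575^0 = +0.083280
  k=1: (−1)^1·1.0000/(1)·0.2886^0·0.9575^2 = -0.916720
d^1_{0,0}(2.5561) = +0.083280 -0.916720 = -0.833440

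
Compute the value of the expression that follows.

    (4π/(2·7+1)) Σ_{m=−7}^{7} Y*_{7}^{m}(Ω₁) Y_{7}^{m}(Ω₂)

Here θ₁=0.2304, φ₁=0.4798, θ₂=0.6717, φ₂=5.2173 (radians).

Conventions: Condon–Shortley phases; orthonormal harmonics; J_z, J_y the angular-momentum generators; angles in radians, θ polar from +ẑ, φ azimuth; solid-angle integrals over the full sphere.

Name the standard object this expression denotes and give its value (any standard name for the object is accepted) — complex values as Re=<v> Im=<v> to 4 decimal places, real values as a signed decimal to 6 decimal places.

Legendre polynomial (addition theorem), -0.098949

This sum is the spherical-harmonic addition theorem: it equals the Legendre polynomial P_l(cos γ) of the angle γ between the two directions.
Addition theorem: P_7(cos γ) = (4π/15) Σ_m Y*_{lm}(Ω₁) Y_{lm}(Ω₂), m = −7…7:
  m=-7: Y*=-0.000016-0.000003i  Y=+0.006919+0.016699i  product -0.000000-0.000000i
  m=-6: Y*=-0.000249+0.000067i  Y=+0.084535+0.009519i  product -0.000022+0.000003i
  m=-5: Y*=-0.001901+0.001745i  Y=+0.138032-0.194564i  product +0.000077+0.000611i
  m=-4: Y*=-0.006184+0.017026i  Y=-0.185635-0.385427i  product +0.007710-0.000777i
  m=-3: Y*=+0.011897+0.090021i  Y=-0.432511-0.024273i  product -0.002960-0.039224i
  m=-2: Y*=+0.178745+0.255094i  Y=-0.032469+0.051677i  product -0.018986+0.000954i
  m=-1: Y*=+0.563702+0.293326i  Y=-0.181424-0.328253i  product -0.005984-0.238254i
  m=+0: Y*=+0.418157-0.000000i  Y=-0.186011+0.000000i  product -0.077782+0.000000i
  m=+1: Y*=-0.563702+0.293326i  Y=+0.181424-0.328253i  product -0.005984+0.238254i
  m=+2: Y*=+0.178745-0.255094i  Y=-0.032469-0.051677i  product -0.018986-0.000954i
  m=+3: Y*=-0.011897+0.090021i  Y=+0.432511-0.024273i  product -0.002960+0.039224i
  m=+4: Y*=-0.006184-0.017026i  Y=-0.185635+0.385427i  product +0.007710+0.000777i
  m=+5: Y*=+0.001901+0.001745i  Y=-0.138032-0.194564i  product +0.000077-0.000611i
  m=+6: Y*=-0.000249-0.000067i  Y=+0.084535-0.009519i  product -0.000022-0.000003i
  m=+7: Y*=+0.000016-0.000003i  Y=-0.006919+0.016699i  product -0.000000+0.000000i
Accumulated sum -0.118112-0.000000i; after 4π/(2l+1) scaling, -0.098949-0.000000i ⇒ P_7 = -0.098949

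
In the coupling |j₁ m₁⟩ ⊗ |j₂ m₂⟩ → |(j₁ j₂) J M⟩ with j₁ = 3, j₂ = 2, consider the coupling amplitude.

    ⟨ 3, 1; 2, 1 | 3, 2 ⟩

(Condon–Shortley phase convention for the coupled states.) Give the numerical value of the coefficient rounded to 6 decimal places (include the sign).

-0.500000  (= −√(1/4))

√[7·2!4!2!/9! · 4!2!3!1!5!1!] = √(64)
  +(−1)^1/∏(1,1,1,2,3,0)! = -1/12  (running -1/12)
  +(−1)^2/∏(2,0,0,1,4,1)! = 1/48  (running -1/16)
⟨..|..⟩ = √(64)·(-1/16) = -0.500000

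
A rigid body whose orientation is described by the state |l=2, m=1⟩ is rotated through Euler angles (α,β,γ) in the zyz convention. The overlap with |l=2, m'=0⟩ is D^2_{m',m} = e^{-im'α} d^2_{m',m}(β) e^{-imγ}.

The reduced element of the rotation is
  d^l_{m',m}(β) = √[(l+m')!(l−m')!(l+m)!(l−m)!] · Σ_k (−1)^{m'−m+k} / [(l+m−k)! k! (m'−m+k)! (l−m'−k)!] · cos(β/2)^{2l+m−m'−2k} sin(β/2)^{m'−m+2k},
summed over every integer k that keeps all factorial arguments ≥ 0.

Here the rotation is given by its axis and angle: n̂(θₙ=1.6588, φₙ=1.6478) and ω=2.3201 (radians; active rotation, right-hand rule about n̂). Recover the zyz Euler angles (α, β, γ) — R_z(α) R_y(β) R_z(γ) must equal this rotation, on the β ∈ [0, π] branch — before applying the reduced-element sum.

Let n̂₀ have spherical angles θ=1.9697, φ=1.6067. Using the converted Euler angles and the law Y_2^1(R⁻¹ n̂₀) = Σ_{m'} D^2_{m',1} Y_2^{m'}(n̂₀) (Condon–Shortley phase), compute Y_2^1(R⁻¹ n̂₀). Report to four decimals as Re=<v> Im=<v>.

Axis–angle → zyz. n̂ = (sinθₙcosφₙ, sinθₙsinφₙ, cosθₙ) = (-0.076630, +0.993178, -0.087890), ω = 2.3201.
R = I cosω + sinω [n̂]ₓ + (1−cosω) n̂n̂ᵀ gives
  R = [-0.671257, -0.063596, +0.738491; -0.192296, +0.977142, -0.090641; -0.715846, -0.202852, -0.668143]
β = atan2(√(R₁₃²+R₂₃²), R₃₃) = 2.302506; α = atan2(R₂₃, R₁₃) mod 2π = 6.161058; γ = atan2(R₃₂, −R₃₁) mod 2π = 6.007051
Need the full column D^2_{m',1} for m'=−2..2 at α=6.1611, β=2.3025, γ=6.0071.
cos(β/2)=0.407343, sin(β/2)=0.913275
d^2_{-2,1}: single k=3 term ⇒ +0.620577;  D = +0.620261+0.019781i
d^2_{-1,1}: k∈[2..3] ⇒ +0.415189 -0.695675 = -0.280486;  D = -0.277167-0.043026i
d^2_{0,1}: k∈[1..2] ⇒ +0.151202 -0.760048 = -0.608846;  D = -0.585780-0.165995i
d^2_{1,1}: k∈[0..1] ⇒ +0.027532 -0.415189 = -0.387656;  D = -0.357317-0.150340i
d^2_{2,1}: single k=0 term ⇒ -0.123456;  D = -0.107114-0.061385i
Y_2^{m'}(θ=1.9697,φ=1.6067) and Σ D·Y over m':
  (+0.6203+0.0198i)·(-0.3272+0.0235i)  (-0.2772-0.0430i)·(+0.0099+0.2763i)  (-0.5858-0.1660i)·(-0.1727+0.0000i)  (-0.3573-0.1503i)·(-0.0099+0.2763i)  (-0.1071-0.0614i)·(-0.3272-0.0235i)
Y_2^1(R⁻¹ n̂) = -0.014426-0.114873i

Re=-0.0144 Im=-0.1149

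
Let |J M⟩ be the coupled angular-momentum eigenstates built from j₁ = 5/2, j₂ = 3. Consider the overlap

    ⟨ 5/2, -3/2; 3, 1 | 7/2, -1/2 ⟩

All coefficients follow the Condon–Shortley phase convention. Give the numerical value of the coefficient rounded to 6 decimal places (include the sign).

+√(8/63) = +0.356348

triangle: 2!×3!×4!/10! = 288/3628800
(j±m)!: 1!×4!×4!×2!×3!×4! = 165888
prefactor² = (2J+1)×Δ×N² = 18432/175
  k=1: −1/(1!×1!×3!×3!×0!×1!) = -1/36
  k=2: +1/(2!×0!×2!×2!×1!×2!) = 1/16
Σ = 5/144  ⇒  CG² = 18432/175×(5/144)² = 8/63
CG = +√(8/63) = +0.356348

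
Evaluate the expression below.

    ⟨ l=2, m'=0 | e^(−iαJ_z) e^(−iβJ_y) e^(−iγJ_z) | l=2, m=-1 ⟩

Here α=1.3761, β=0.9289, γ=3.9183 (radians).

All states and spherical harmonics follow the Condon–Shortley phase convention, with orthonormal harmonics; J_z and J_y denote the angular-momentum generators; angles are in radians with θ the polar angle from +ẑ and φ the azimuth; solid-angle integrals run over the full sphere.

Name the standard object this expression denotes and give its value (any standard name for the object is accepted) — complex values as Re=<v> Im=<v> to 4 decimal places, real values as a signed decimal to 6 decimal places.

Wigner D-matrix element, Re=0.4189 Im=0.4117

This is a Wigner D-matrix element — the rotation-matrix element ⟨l m'| R(α,β,γ) |l m⟩ in the angular-momentum basis.
First d^2_{0,-1}(β=0.9289), then the phase factors e^{-i(0)α} and e^{-i(-1)γ}:
With c≡cos(β/2)=0.894068 and s≡sin(β/2)=0.447931, N=[2·2·1·6]^{1/2}=4.898979
Admissible k: 0..1 (factorial args all ≥0)
  k=0: (−1)^1·4.8990/(2)·0.8941^3·0.4479^1 = -0.784149
  k=1: (−1)^2·4.8990/(2)·0.8941^1·0.4479^3 = +0.196825
d^2_{0,-1}(0.9289) = -0.784149 +0.196825 = -0.587324
Phases: e^{-i·(0)·1.3761}=+1.000000+0.000000i, e^{-i·(-1)·3.9183}=-0.713225-0.700935i ⇒ D=+0.418894+0.411676i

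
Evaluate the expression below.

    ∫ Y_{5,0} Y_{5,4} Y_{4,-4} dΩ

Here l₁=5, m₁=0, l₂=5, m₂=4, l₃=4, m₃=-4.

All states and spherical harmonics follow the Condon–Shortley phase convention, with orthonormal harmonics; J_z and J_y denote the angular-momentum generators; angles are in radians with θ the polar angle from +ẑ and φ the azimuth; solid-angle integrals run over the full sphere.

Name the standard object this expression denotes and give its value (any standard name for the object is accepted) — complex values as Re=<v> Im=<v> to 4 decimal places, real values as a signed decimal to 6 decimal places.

This is a Gaunt coefficient — the integral of a triple product of spherical harmonics over the sphere.
Rules hold: Σm=0, L=14 even, 0≤4≤10.
N = 11·11·9 = 1089
Δ = 6!·4!·4!/15! = 1/3153150
Racah Σ t=1..5: t=1:−1/69120 t=2:+1/1728 t=3:−1/576 t=4:+1/1728 t=5:−1/69120 = -7/11520
⇒ 3j(5 5 4; 0 0 0)² = 2/143, sgn -1
Racah Σ t=5..5: t=5:−1/69120 = -1/69120
⇒ 3j(5 5 4; 0 4 -4)² = 2/143, sgn -1
4πI² = N·(3j₀)²·(3jₘ)² = 36/169
I = +1·√(0.213018/4π) = 0.13019760

Gaunt coefficient, +0.130198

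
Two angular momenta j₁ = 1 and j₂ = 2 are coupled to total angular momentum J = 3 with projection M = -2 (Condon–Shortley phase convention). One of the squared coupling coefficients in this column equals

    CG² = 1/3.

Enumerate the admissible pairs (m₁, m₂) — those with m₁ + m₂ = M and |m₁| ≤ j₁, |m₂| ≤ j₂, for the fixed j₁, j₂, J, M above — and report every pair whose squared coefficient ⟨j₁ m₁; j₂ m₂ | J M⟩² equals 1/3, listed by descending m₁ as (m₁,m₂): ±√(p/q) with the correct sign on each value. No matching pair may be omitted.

(0,-2): +√(1/3)

Admissible pairs with m₁+m₂ = M = -2: (-1,-1), (0,-2)
  (m₁,m₂)=(0,-2): CG² = 1/3, CG = +√(1/3)   ← matches the target
  (m₁,m₂)=(-1,-1): CG² = 2/3, CG = +√(2/3)
Pairs with CG² = 1/3: (0,-2): +√(1/3)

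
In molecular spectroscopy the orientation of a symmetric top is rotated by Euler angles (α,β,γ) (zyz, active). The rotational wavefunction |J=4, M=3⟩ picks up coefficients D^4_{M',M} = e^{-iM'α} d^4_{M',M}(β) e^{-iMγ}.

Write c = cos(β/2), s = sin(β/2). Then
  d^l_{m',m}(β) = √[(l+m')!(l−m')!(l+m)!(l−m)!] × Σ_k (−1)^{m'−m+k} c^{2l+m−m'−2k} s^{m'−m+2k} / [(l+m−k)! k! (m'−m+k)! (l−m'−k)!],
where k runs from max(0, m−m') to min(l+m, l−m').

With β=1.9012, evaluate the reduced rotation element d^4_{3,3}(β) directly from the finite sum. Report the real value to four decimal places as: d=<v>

d=-0.1656

d^4_{3,3}(β=1.9012) via the finite sum:
Half-angle: c=0.581195, s=0.813764. N=√(5040·1·5040·1)=5040.000000
k∈{0,1} keeps every argument non-negative
  k=0: (−1)^0·5040.0000/(5040)·0.5812^8·0.8138^0 = +0.013019
  k=1: (−1)^1·5040.0000/(720)·0.5812^6·0.8138^2 = -0.178660
d^4_{3,3}(1.9012) = +0.013019 -0.178660 = -0.165641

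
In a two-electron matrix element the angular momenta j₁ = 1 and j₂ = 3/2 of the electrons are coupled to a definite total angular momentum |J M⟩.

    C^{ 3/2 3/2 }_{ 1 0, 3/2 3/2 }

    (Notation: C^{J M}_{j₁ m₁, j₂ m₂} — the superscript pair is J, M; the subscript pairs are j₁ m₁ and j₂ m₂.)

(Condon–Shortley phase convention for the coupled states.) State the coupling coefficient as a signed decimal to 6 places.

-0.774597

j₁+j₂−J=1  J+j₁−j₂=1  J−j₁+j₂=2  j₁+j₂+J+1=5
(j₁±m₁, j₂±m₂, J±M) = (1,1,3,0,3,0)
P² = 12/5
sum k=1..1:
  [1] −1/2 = -1/2
S = -1/2
C² = P²·S² = 3/5 ; C = -0.774597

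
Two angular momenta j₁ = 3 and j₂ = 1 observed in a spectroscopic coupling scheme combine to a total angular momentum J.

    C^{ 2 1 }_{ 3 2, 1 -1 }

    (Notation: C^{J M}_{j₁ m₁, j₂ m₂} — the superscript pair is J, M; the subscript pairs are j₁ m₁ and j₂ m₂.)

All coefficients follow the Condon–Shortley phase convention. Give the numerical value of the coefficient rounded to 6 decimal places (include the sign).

+0.690066  (= +√(10/21))

triangle: 2!×4!×0!/7! = 48/5040
(j±m)!: 5!×1!×0!×2!×3!×1! = 1440
prefactor² = (2J+1)×Δ×N² = 480/7
  k=0: +1/(0!×2!×1!×0!×3!×0!) = 1/12
Σ = 1/12  ⇒  CG² = 480/7×(1/12)² = 10/21
CG = +√(10/21) = +0.690066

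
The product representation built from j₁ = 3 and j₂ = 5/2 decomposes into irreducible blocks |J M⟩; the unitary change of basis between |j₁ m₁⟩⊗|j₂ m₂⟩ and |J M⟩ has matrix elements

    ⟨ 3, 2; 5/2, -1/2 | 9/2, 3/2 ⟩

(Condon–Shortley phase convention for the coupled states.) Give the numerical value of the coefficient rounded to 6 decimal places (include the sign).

j₁+j₂−J=1  J+j₁−j₂=5  J−j₁+j₂=4  j₁+j₂+J+1=11
(j₁±m₁, j₂±m₂, J±M) = (5,1,2,3,6,3)
P² = 345600/77
sum k=0..1:
  [0] +1/96 = 1/96
  [1] −1/720 = -1/720
S = 13/1440
C² = P²·S² = 169/462 ; C = +0.604815

+√(169/462) ≈ +0.604815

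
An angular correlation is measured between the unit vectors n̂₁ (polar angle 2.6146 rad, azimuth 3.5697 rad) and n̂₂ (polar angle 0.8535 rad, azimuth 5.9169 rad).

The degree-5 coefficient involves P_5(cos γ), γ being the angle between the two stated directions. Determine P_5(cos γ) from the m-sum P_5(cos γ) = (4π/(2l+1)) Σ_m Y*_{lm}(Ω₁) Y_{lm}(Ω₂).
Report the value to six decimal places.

0.335299

Expand P_5 via completeness: Σ_{m} conj(Y_{5,m}) at Ω₁ times Y_{5,m} at Ω₂ —
  m=-5: (0.008056, -0.012576) × (-0.029067, 0.108989) = (0.001136, 0.001244)  (running Σ = (0.001136, 0.001244))
  m=-4: (0.011457, -0.080352) × (0.032813, 0.309414) = (0.025238, 0.000908)  (running Σ = (0.026375, 0.002152))
  m=-3: (-0.071176, -0.241622) × (0.194443, 0.380954) = (0.078207, -0.074096)  (running Σ = (0.104582, -0.071944))
  m=-2: (-0.301359, -0.347377) × (0.139379, 0.125380) = (0.001551, -0.086201)  (running Σ = (0.106133, -0.158146))
  m=-1: (-0.331358, -0.151209) × (-0.254294, -0.097546) = (0.069512, 0.070774)  (running Σ = (0.175645, -0.087372))
  m=0: (0.215721, -0.000000) × (-0.267869, 0.000000) = (-0.057785, 0.000000)  (running Σ = (0.117860, -0.087372))
  m=1: (0.331358, -0.151209) × (0.254294, -0.097546) = (0.069512, -0.070774)  (running Σ = (0.187372, -0.158146))
  m=2: (-0.301359, 0.347377) × (0.139379, -0.125380) = (0.001551, 0.086201)  (running Σ = (0.188923, -0.071944))
  m=3: (0.071176, -0.241622) × (-0.194443, 0.380954) = (0.078207, 0.074096)  (running Σ = (0.267130, 0.002152))
  m=4: (0.011457, 0.080352) × (0.032813, -0.309414) = (0.025238, -0.000908)  (running Σ = (0.292368, 0.001244))
  m=5: (-0.008056, -0.012576) × (0.029067, 0.108989) = (0.001136, -0.001244)  (running Σ = (0.293505, -0.000000))
Accumulated sum (0.293505, -0.000000); after 4π/(2l+1) scaling, (0.335299, -0.000000) ⇒ P_5 = 0.335299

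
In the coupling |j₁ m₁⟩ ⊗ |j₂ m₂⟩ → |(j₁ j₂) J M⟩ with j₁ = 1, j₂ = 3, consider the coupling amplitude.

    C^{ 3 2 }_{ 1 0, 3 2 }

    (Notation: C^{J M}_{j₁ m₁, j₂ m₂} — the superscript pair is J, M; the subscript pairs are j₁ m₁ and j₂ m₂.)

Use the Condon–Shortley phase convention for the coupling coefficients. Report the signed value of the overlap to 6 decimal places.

j₁+j₂−J=1  J+j₁−j₂=1  J−j₁+j₂=5  j₁+j₂+J+1=8
(j₁±m₁, j₂±m₂, J±M) = (1,1,5,1,5,1)
P² = 300
sum k=0..1:
  [0] +1/120 = 1/120
  [1] −1/24 = -1/24
S = -1/30
C² = P²·S² = 1/3 ; C = -0.577350

-0.577350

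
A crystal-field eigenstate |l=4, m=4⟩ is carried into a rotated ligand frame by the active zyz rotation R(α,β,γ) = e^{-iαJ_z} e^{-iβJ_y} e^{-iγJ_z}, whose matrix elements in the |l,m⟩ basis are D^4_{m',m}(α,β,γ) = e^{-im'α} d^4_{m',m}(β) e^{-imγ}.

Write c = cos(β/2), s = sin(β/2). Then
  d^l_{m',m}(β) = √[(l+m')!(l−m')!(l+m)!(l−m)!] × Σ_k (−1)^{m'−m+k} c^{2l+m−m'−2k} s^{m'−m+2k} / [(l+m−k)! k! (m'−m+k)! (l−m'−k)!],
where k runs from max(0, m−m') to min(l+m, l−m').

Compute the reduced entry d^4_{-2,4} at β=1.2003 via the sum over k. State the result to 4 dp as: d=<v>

d^4_{-2,4}(β=1.2003) via the finite sum:
With c≡cos(β/2)=0.825251 and s≡sin(β/2)=0.564766, N=[2·720·40320·1]^{1/2}=7619.763776
The bounds max(0,m−m')=6 and min(l+m,l−m')=6 give 1 term
  k=6: (−1)^0·7619.7638/(1440)·0.8253^2·0.5648^6 = +0.116940
d^4_{-2,4}(1.2003) = +0.116940

d=0.1169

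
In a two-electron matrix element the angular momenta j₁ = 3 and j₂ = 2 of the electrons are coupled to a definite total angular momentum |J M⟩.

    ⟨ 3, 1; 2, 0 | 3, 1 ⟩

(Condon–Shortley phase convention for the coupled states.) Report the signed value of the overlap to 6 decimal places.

triangle: 2!·4!·2!/9! = 96/362880
(j±m)!: 4!·2!·2!·2!·4!·2! = 9216
prefactor² = (2J+1)·Δ·N² = 256/15
  k=0: +1/(0!·2!·2!·2!·2!·0!) = 1/16
  k=1: −1/(1!·1!·1!·1!·3!·1!) = -1/6
  k=2: +1/(2!·0!·0!·0!·4!·2!) = 1/96
Σ = -3/32  ⇒  CG² = 256/15·(-3/32)² = 3/20
CG = −√(3/20) = -0.387298

−√(3/20) = -0.387298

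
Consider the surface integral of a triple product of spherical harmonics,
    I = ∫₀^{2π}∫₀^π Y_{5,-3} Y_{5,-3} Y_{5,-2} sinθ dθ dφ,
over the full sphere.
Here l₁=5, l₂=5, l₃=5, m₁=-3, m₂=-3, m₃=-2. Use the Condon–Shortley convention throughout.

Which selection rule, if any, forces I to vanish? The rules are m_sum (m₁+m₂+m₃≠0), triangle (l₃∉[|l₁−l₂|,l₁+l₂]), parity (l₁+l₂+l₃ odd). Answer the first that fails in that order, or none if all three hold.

m_sum

azimuthal sum: -3 − 3 − 2 = -8  ✗
0 ≤ 5 ≤ 10 (triangle on l)
L = 5 + 5 + 5 = 15 (odd)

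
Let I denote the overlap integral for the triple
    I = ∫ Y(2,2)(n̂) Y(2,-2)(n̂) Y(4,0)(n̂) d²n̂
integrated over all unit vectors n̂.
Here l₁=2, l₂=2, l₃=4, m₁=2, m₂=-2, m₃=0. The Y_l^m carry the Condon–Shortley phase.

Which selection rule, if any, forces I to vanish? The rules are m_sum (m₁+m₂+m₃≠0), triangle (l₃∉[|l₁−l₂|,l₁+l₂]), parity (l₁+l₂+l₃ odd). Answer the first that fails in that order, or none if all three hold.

Σmᵢ = 0  ✓
l₃∈[|l₁−l₂|,l₁+l₂]=[0,4], have l₃=4  ✓
Σlᵢ = 8 ⇒ even  ✓

none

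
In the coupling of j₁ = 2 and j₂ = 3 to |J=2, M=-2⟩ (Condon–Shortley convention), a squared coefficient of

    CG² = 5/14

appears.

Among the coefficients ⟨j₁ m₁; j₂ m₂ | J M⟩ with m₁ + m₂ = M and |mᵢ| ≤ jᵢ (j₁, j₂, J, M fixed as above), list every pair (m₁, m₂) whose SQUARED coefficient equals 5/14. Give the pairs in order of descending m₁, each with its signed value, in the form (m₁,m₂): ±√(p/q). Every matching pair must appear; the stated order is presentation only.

(1,-3): +√(5/14); (0,-2): −√(5/14)

Admissible pairs with m₁+m₂ = M = -2: (-2,0), (-1,-1), (0,-2), (1,-3)
  (m₁,m₂)=(1,-3): CG² = 5/14, CG = +√(5/14)   ← matches the target
  (m₁,m₂)=(0,-2): CG² = 5/14, CG = −√(5/14)   ← matches the target
  (m₁,m₂)=(-1,-1): CG² = 3/14, CG = +√(3/14)
  (m₁,m₂)=(-2,0): CG² = 1/14, CG = −√(1/14)
Pairs with CG² = 5/14: (1,-3): +√(5/14); (0,-2): −√(5/14)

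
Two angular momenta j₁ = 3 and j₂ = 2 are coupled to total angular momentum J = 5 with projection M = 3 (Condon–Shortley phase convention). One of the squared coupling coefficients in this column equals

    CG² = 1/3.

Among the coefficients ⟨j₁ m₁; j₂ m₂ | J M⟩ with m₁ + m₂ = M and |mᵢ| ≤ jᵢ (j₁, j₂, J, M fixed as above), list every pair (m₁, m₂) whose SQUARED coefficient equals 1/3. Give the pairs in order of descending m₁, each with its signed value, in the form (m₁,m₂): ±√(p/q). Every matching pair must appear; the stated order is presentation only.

Admissible pairs with m₁+m₂ = M = 3: (1,2), (2,1), (3,0)
  (m₁,m₂)=(3,0): CG² = 2/15, CG = +√(2/15)
  (m₁,m₂)=(2,1): CG² = 8/15, CG = +√(8/15)
  (m₁,m₂)=(1,2): CG² = 1/3, CG = +√(1/3)   ← matches the target
Pairs with CG² = 1/3: (1,2): +√(1/3)

(1,2): +√(1/3)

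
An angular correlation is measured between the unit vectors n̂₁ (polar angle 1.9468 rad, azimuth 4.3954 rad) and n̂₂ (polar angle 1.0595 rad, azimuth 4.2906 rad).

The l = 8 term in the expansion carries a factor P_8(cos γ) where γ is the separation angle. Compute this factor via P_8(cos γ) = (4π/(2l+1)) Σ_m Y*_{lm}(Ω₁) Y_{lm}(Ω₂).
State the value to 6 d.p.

0.270173

Summing Y*_{l m}(θ₁,φ₁)·Y_{l m}(θ₂,φ₂) over m ∈ [−8, 8]; prefactor 4π/(2·8+1) = 0.739198:
  term(m=-8) = 0.03330 + 0.03704j   from Y*(Ω₁)=-0.23740 - 0.16440j, Y(Ω₂)=-0.16783 - 0.03978j
  term(m=-7) = -0.13111 - 0.11819j   from Y*(Ω₁)=-0.36354 + 0.27529j, Y(Ω₂)=0.07275 + 0.38019j
  term(m=-6) = 0.08652 + 0.06292j   from Y*(Ω₁)=0.08104 + 0.23573j, Y(Ω₂)=0.35155 - 0.24616j
  term(m=-5) = 0.02088 + 0.01207j   from Y*(Ω₁)=-0.20316 + 0.00287j, Y(Ω₂)=-0.10192 - 0.06084j
  term(m=-4) = 0.08983 + 0.04003j   from Y*(Ω₁)=-0.09999 + 0.32000j, Y(Ω₂)=0.03406 - 0.29136j
  term(m=-3) = 0.01399 + 0.00455j   from Y*(Ω₁)=-0.04270 - 0.03047j, Y(Ω₂)=-0.26750 + 0.08434j
  term(m=-2) = 0.05355 + 0.01139j   from Y*(Ω₁)=-0.26986 + 0.19841j, Y(Ω₂)=-0.10867 - 0.12211j
  term(m=-1) = -0.00386 - 0.00041j   from Y*(Ω₁)=0.00383 + 0.01167j, Y(Ω₂)=-0.12945 + 0.28849j
  term(m=+0) = 0.03929 + 0.00000j   from Y*(Ω₁)=-0.32912 + 0.00000j, Y(Ω₂)=-0.11936 + 0.00000j
  term(m=+1) = -0.00386 + 0.00041j   from Y*(Ω₁)=-0.00383 + 0.01167j, Y(Ω₂)=0.12945 + 0.28849j
  term(m=+2) = 0.05355 - 0.01139j   from Y*(Ω₁)=-0.26986 - 0.19841j, Y(Ω₂)=-0.10867 + 0.12211j
  term(m=+3) = 0.01399 - 0.00455j   from Y*(Ω₁)=0.04270 - 0.03047j, Y(Ω₂)=0.26750 + 0.08434j
  term(m=+4) = 0.08983 - 0.04003j   from Y*(Ω₁)=-0.09999 - 0.32000j, Y(Ω₂)=0.03406 + 0.29136j
  term(m=+5) = 0.02088 - 0.01207j   from Y*(Ω₁)=0.20316 + 0.00287j, Y(Ω₂)=0.10192 - 0.06084j
  term(m=+6) = 0.08652 - 0.06292j   from Y*(Ω₁)=0.08104 - 0.23573j, Y(Ω₂)=0.35155 + 0.24616j
  term(m=+7) = -0.13111 + 0.11819j   from Y*(Ω₁)=0.36354 + 0.27529j, Y(Ω₂)=-0.07275 + 0.38019j
  term(m=+8) = 0.03330 - 0.03704j   from Y*(Ω₁)=-0.23740 + 0.16440j, Y(Ω₂)=-0.16783 + 0.03978j
Accumulated sum 0.36550 + 0.00000j; after 4π/(2l+1) scaling, 0.27017 + 0.00000j ⇒ P_8 = 0.270173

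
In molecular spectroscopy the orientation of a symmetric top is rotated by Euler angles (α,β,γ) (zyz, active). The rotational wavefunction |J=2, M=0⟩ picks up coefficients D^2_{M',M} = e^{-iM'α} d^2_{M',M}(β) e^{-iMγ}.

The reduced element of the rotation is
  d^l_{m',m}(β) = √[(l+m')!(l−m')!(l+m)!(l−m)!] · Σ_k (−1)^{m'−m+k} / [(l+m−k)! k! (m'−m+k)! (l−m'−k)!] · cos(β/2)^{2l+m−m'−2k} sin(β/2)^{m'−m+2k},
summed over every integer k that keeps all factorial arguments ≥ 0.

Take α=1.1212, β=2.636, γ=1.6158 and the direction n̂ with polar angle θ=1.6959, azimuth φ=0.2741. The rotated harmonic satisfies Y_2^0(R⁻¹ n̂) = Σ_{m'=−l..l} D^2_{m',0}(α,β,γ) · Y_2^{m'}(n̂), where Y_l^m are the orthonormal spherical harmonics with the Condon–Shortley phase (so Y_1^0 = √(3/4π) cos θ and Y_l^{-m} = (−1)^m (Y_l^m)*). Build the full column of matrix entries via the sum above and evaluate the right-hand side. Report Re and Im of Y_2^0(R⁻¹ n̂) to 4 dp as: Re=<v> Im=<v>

Re=-0.1426 Im=0.0000

Need the full column D^2_{m',0} for m'=−2..2 at α=1.1212, β=2.6360, γ=1.6158.
cos(β/2)=0.250112, sin(β/2)=0.968217
d^2_{-2,0}: single k=2 term ⇒ +0.143645;  D = -0.089382+0.112449i
d^2_{-1,0}: k∈[1..2] ⇒ +0.037107 -0.556069 = -0.518962;  D = -0.225542-0.467389i
d^2_{0,0}: k∈[0..2] ⇒ +0.003913 -0.234572 +0.878801 = +0.648142;  D = +0.648142+0.000000i
d^2_{1,0}: k∈[0..1] ⇒ -0.037107 +0.556069 = +0.518962;  D = +0.225542-0.467389i
d^2_{2,0}: single k=0 term ⇒ +0.143645;  D = -0.089382-0.112449i
Y_2^{m'}(θ=1.6959,φ=0.2741) and Σ D·Y over m':
  (-0.0894+0.1124i)·(+0.3245-0.1982i)  (-0.2255-0.4674i)·(-0.0921+0.0259i)  (+0.6481+0.0000i)·(-0.3007+0.0000i)  (+0.2255-0.4674i)·(+0.0921+0.0259i)  (-0.0894-0.1124i)·(+0.3245+0.1982i)
Y_2^0(R⁻¹ n̂) = -0.142585+0.000000i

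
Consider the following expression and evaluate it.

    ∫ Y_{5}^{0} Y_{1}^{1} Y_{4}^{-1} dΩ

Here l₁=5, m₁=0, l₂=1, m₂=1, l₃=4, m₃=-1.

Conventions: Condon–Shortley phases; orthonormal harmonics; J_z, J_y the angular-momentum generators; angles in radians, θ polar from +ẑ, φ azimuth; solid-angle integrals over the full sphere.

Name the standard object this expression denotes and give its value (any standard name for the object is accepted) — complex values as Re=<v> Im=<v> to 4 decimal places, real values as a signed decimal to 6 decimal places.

Gaunt coefficient, +0.155288

This is a Gaunt coefficient — the integral of a triple product of spherical harmonics over the sphere.
Rules hold: Σm=0, L=10 even, 4≤4≤6.
N = 11·3·9 = 297
Δ = 2!·8!·0!/11! = 1/495
Racah Σ t=1..1: t=1:−1/576 = -1/576
⇒ 3j(5 1 4; 0 0 0)² = 5/99, sgn -1
Racah Σ t=2..2: t=2:+1/1440 = 1/1440
⇒ 3j(5 1 4; 0 1 -1)² = 2/99, sgn -1
4πI² = N·(3j₀)²·(3jₘ)² = 10/33
I = +1·√(0.30303/4π) = 0.15528807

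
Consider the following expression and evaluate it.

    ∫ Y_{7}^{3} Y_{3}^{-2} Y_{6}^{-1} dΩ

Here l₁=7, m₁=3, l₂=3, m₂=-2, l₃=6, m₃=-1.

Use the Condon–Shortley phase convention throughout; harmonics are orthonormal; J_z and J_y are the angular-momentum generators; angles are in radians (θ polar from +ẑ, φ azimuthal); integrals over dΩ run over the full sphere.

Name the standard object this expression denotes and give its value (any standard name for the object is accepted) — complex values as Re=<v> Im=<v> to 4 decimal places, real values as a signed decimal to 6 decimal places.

This is a Gaunt coefficient — the integral of a triple product of spherical harmonics over the sphere.
Rules hold: Σm=0, L=16 even, 4≤6≤10.
N = 15·7·13 = 1365
Δ = 4!·10!·2!/17! = 1/2042040
Racah Σ t=1..3: t=1:−1/207360 t=2:+1/57600 t=3:−1/207360 = 1/129600
⇒ 3j(7 3 6; 0 0 0)² = 168/12155, sgn +1
Racah Σ t=0..1: t=0:+1/414720 t=1:−1/362880 = -1/2903040
⇒ 3j(7 3 6; 3 -2 -1)² = 25/68068, sgn +1
4πI² = N·(3j₀)²·(3jₘ)² = 3150/454597
I = +1·√(0.00692921/4π) = 0.02348211

Gaunt coefficient, +0.023482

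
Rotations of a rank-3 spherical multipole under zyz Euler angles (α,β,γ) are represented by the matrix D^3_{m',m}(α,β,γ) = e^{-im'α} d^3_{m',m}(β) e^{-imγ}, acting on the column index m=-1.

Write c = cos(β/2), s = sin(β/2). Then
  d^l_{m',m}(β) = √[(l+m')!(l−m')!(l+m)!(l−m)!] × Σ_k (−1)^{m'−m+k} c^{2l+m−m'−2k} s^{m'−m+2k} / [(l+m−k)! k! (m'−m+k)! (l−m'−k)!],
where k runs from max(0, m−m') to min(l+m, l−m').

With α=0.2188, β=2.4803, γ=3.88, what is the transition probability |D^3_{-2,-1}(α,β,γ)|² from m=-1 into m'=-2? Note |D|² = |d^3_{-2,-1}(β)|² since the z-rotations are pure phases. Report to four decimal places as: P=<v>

D^3_{-2,-1}(0.2188,2.4803,3.8800) = e^{-i·-2·0.2188}·d^3_{-2,-1}(2.4803)·e^{-i·-1·3.8800}. Compute d first:
With c≡cos(β/2)=0.324654 and s≡sin(β/2)=0.945833, N=[1·120·2·24]^{1/2}=75.894664
k∈{1,2} keeps every argument non-negative
  k=1: (−1)^0·75.8947/(24)·0.3247^5·0.9458^1 = +0.010788
  k=2: (−1)^1·75.8947/(12)·0.3247^3·0.9458^3 = -0.183120
d^3_{-2,-1}(2.4803) = +0.010788 -0.183120 = -0.172333
|D^3_{-2,-1}|² = |d^3_{-2,-1}(β)|² = (-0.172333)² = 0.029699 (the z-rotation phases have unit modulus)

P=0.0297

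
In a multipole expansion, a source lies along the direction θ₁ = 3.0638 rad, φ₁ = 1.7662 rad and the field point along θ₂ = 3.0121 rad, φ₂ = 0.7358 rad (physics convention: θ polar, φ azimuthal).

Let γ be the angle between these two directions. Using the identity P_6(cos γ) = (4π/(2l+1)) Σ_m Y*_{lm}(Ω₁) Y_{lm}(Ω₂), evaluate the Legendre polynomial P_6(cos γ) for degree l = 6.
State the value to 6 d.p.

0.873618

Expand P_6 via completeness: Σ_{m} conj(Y_{6,m}) at Ω₁ times Y_{6,m} at Ω₂ —
  term(m=-6) = +0.000000-0.000000i   from Y*(Ω₁)=-0.000000-0.000000i, Y(Ω₂)=-0.000001+0.000002i
  term(m=-5) = +0.000000-0.000000i   from Y*(Ω₁)=+0.000004-0.000003i, Y(Ω₂)=+0.000051-0.000031i
  term(m=-4) = -0.000000-0.000000i   from Y*(Ω₁)=+0.000092+0.000091i, Y(Ω₂)=-0.000955-0.000192i
  term(m=-3) = -0.000026+0.000001i   from Y*(Ω₁)=-0.001338+0.002014i, Y(Ω₂)=+0.006463+0.008742i
  term(m=-2) = -0.001201+0.002252i   from Y*(Ω₁)=-0.028575-0.011773i, Y(Ω₂)=+0.008180-0.082192i
  term(m=-1) = +0.049959+0.083270i   from Y*(Ω₁)=+0.048241-0.243726i, Y(Ω₂)=-0.289730+0.262327i
  term(m=+0) = +0.806301+0.000000i   from Y*(Ω₁)=+0.953481-0.000000i, Y(Ω₂)=+0.845640+0.000000i
  term(m=+1) = +0.049959-0.083270i   from Y*(Ω₁)=-0.048241-0.243726i, Y(Ω₂)=+0.289730+0.262327i
  term(m=+2) = -0.001201-0.002252i   from Y*(Ω₁)=-0.028575+0.011773i, Y(Ω₂)=+0.008180+0.082192i
  term(m=+3) = -0.000026-0.000001i   from Y*(Ω₁)=+0.001338+0.002014i, Y(Ω₂)=-0.006463+0.008742i
  term(m=+4) = -0.000000+0.000000i   from Y*(Ω₁)=+0.000092-0.000091i, Y(Ω₂)=-0.000955+0.000192i
  term(m=+5) = +0.000000+0.000000i   from Y*(Ω₁)=-0.000004-0.000003i, Y(Ω₂)=-0.000051-0.000031i
  term(m=+6) = +0.000000+0.000000i   from Y*(Ω₁)=-0.000000+0.000000i, Y(Ω₂)=-0.000001-0.000002i
Total Σ_m = +0.903764+0.000000i. Multiply by 0.966644: +0.873618+0.000000i. P_6(cos γ) = 0.873618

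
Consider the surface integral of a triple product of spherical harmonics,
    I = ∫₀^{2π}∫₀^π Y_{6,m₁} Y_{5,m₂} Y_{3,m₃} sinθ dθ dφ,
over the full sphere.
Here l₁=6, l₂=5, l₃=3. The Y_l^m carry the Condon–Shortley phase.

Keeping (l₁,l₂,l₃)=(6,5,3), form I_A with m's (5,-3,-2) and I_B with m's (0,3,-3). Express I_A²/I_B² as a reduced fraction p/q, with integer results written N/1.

33/14

Shared (l₁,l₂,l₃)=(6,5,3): N and (l;000)² cancel in I_A²/I_B².
A: Δ = 8!·4!·2!/15! = 1/675675; Racah Σ t=0..1: t=0:+1/483840 t=1:−1/120960 = -1/161280; ⇒ 3j(6 5 3; 5 -3 -2)² = 2/91, sgn +1
B: Δ = 8!·4!·2!/15! = 1/675675; Racah Σ t=6..6: t=6:+1/69120 = 1/69120; ⇒ 3j(6 5 3; 0 3 -3)² = 4/429, sgn +1
I_A²/I_B² = (2/91)/(4/429) = 33/14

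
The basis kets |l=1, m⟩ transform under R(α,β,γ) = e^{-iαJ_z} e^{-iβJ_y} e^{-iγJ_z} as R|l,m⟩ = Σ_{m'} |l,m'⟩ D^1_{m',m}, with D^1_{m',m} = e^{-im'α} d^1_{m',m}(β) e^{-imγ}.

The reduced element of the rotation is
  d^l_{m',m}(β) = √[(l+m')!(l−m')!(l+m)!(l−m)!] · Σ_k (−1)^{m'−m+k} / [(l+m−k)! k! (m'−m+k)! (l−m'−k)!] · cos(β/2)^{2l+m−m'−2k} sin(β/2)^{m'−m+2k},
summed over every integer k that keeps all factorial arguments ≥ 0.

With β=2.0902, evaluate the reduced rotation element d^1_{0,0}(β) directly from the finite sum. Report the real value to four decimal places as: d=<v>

d^1_{0,0}(β=2.0902) via the finite sum:
c=cos(2.090200/2)=0.501815, s=sin(2.090200/2)=0.864975; N=√[1·1·1·1]=1.000000
k∈{0,1} keeps every argument non-negative
  k=0: (−1)^0·1.0000/(1)·0.5018^2·0.8650^0 = +0.251819
  k=1: (−1)^1·1.0000/(1)·0.5018^0·0.8650^2 = -0.748181
d^1_{0,0}(2.0902) = +0.251819 -0.748181 = -0.496363

d=-0.4964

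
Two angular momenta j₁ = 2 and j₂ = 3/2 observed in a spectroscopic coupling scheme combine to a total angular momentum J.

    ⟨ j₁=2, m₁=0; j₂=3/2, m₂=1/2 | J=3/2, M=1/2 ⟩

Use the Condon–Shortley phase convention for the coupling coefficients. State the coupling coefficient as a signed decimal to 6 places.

−√(1/5) = -0.447214

j₁+j₂−J=2  J+j₁−j₂=2  J−j₁+j₂=1  j₁+j₂+J+1=6
(j₁±m₁, j₂±m₂, J±M) = (2,2,2,1,2,1)
P² = 16/45
sum k=1..2:
  [1] −1/1 = -1
  [2] +1/4 = 1/4
S = -3/4
C² = P²·S² = 1/5 ; C = -0.447214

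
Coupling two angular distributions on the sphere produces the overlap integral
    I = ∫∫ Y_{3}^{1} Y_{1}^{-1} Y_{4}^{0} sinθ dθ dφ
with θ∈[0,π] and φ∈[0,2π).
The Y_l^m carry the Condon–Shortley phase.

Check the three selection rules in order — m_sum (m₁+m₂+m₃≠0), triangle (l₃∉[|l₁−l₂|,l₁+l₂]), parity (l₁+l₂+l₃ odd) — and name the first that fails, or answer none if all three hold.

azimuthal sum: 1 − 1 + 0 = 0  ✓
2 ≤ 4 ≤ 4 (triangle on l)  ✓
L = 3 + 1 + 4 = 8 (even)  ✓

none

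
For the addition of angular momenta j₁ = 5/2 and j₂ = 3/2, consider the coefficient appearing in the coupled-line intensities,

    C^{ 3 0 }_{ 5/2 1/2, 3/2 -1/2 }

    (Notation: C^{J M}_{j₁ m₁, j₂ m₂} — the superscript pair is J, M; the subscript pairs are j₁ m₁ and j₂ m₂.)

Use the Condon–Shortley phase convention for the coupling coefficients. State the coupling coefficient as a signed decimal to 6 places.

+√(1/5) ≈ +0.447214

√[7·1!4!2!/8! · 3!2!1!2!3!3!] = √(36/5)
  +(−1)^0/∏(0,1,2,1,2,1)! = 1/4  (running 1/4)
  +(−1)^1/∏(1,0,1,0,3,2)! = -1/12  (running 1/6)
⟨..|..⟩ = √(36/5)·(1/6) = +0.447214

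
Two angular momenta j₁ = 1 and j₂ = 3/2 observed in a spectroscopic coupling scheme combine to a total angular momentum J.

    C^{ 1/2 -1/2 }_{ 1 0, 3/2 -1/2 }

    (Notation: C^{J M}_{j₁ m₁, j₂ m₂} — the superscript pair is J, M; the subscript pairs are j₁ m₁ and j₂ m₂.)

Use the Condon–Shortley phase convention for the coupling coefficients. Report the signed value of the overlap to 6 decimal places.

√[2·2!0!1!/4! · 1!1!1!2!0!1!] = √(1/3)
  +(−1)^1/∏(1,1,0,0,0,1)! = -1  (running -1)
⟨..|..⟩ = √(1/3)·(-1) = -0.577350

−√(1/3) ≈ -0.577350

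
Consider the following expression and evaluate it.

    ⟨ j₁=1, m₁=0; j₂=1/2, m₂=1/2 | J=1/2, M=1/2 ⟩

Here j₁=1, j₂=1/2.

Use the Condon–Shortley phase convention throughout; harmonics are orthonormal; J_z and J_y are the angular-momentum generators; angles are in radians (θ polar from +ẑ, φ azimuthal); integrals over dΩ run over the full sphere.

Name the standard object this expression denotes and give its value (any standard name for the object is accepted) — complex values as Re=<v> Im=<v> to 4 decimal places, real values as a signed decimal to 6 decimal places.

This is a Clebsch–Gordan (vector-coupling) coefficient.
j₁+j₂−J=1  J+j₁−j₂=1  J−j₁+j₂=0  j₁+j₂+J+1=3
(j₁±m₁, j₂±m₂, J±M) = (1,1,1,0,1,0)
P² = 1/3
sum k=1..1:
  [1] −1/1 = -1
S = -1
C² = P²·S² = 1/3 ; C = -0.577350

Clebsch–Gordan coefficient, −√(1/3) ≈ -0.577350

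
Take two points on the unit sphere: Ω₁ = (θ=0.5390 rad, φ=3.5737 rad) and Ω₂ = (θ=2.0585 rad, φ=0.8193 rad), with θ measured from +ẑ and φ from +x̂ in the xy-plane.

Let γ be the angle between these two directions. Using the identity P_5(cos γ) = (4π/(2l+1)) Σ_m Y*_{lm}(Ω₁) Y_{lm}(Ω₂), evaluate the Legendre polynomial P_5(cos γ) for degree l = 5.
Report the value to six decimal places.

0.363187

Summing Y*_{l m}(θ₁,φ₁)·Y_{l m}(θ₂,φ₂) over m ∈ [−5, 5]; prefactor 4π/(2·5+1) = 1.142397:
  m=-5: Y*=0.00920 - 0.01374j  Y=-0.14426 + 0.20384j  product 0.00147 + 0.00386j
  m=-4: Y*=-0.01372 + 0.08634j  Y=0.41504 - 0.05663j  product -0.00081 + 0.03661j
  m=-3: Y*=-0.07137 - 0.25347j  Y=-0.18051 - 0.14708j  product -0.02440 + 0.05625j
  m=-2: Y*=0.30094 + 0.35255j  Y=-0.01433 - 0.21101j  product 0.07008 - 0.06855j
  m=-1: Y*=-0.31064 - 0.14326j  Y=-0.20508 + 0.21947j  product 0.09515 - 0.03880j
  m=+0: Y*=-0.23895 + 0.00000j  Y=-0.14615 + 0.00000j  product 0.03492 + 0.00000j
  m=+1: Y*=0.31064 - 0.14326j  Y=0.20508 + 0.21947j  product 0.09515 + 0.03880j
  m=+2: Y*=0.30094 - 0.35255j  Y=-0.01433 + 0.21101j  product 0.07008 + 0.06855j
  m=+3: Y*=0.07137 - 0.25347j  Y=0.18051 - 0.14708j  product -0.02440 - 0.05625j
  m=+4: Y*=-0.01372 - 0.08634j  Y=0.41504 + 0.05663j  product -0.00081 - 0.03661j
  m=+5: Y*=-0.00920 - 0.01374j  Y=0.14426 + 0.20384j  product 0.00147 - 0.00386j
Accumulated sum 0.31792 + 0.00000j; after 4π/(2l+1) scaling, 0.36319 + 0.00000j ⇒ P_5 = 0.363187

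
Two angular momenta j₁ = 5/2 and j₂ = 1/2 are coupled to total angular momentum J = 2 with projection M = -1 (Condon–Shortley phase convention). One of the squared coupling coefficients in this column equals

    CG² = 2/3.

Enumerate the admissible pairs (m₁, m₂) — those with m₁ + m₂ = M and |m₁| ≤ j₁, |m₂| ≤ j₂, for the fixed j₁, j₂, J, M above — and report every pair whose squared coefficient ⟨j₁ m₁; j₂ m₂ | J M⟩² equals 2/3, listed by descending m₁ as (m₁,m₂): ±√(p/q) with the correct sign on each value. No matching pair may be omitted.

Admissible pairs with m₁+m₂ = M = -1: (-3/2,1/2), (-1/2,-1/2)
  (m₁,m₂)=(-1/2,-1/2): CG² = 1/3, CG = +√(1/3)
  (m₁,m₂)=(-3/2,1/2): CG² = 2/3, CG = −√(2/3)   ← matches the target
Pairs with CG² = 2/3: (-3/2,1/2): −√(2/3)

(-3/2,1/2): −√(2/3)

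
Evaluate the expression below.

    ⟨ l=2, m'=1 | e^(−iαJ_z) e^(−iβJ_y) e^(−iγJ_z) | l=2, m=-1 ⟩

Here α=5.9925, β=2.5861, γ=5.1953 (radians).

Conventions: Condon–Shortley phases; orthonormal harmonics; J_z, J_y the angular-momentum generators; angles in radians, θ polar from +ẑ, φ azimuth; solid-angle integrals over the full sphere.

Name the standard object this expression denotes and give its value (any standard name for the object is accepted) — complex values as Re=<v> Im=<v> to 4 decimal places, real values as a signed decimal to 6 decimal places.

This is a Wigner D-matrix element — the rotation-matrix element ⟨l m'| R(α,β,γ) |l m⟩ in the angular-momentum basis.
D^2_{1,-1}(5.9925,2.5861,5.1953) = e^{-i·1·5.9925}·d^2_{1,-1}(2.5861)·e^{-i·-1·5.1953}. Compute d first:
Half-angle: c=0.274189, s=0.961676. N=√(6·1·1·6)=6.000000
Admissible k: 0..1 (factorial args all ≥0)
  k=0: (−1)^2·6.0000/(2)·0.2742^2·0.9617^2 = +0.208583
  k=1: (−1)^3·6.0000/(6)·0.2742^0·0.9617^4 = -0.855293
d^2_{1,-1}(2.5861) = +0.208583 -0.855293 = -0.646710
D = (+0.958048+0.286609i)·(-0.646710)·(+0.464359-0.885647i) = -0.451864+0.462658i

Wigner D-matrix element, Re=-0.4519 Im=0.4627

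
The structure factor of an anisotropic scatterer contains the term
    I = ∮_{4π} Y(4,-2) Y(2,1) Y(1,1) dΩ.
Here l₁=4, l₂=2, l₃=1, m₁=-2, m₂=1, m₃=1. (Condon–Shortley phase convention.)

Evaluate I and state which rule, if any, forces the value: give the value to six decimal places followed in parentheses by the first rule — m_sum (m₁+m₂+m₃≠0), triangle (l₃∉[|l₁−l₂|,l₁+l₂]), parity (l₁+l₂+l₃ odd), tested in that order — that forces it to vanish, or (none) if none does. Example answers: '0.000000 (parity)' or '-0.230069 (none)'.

0.000000 (triangle)

l₃=1 ∉ [2,6] — triangle fails ⇒ I = 0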